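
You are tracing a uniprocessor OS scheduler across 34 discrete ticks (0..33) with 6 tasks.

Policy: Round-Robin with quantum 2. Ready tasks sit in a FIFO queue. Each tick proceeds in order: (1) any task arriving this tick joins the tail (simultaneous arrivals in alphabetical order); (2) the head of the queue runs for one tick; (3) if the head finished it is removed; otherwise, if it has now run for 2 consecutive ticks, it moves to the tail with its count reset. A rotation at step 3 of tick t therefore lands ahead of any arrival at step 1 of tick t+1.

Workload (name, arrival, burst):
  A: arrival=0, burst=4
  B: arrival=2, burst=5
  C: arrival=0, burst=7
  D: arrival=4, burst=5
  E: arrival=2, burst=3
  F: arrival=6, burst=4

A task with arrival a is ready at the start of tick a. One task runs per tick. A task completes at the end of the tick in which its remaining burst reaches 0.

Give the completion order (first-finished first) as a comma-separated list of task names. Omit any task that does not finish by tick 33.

completion order = A, E, F, B, C, D

t=0: queue=[A,C] q_used=0 → run A
t=1: queue=[A,C] q_used=1 → run A
t=2: queue=[C,A,B,E] q_used=0 → run C
t=3: queue=[C,A,B,E] q_used=1 → run C
t=4: queue=[A,B,E,C,D] q_used=0 → run A
t=5: queue=[A,B,E,C,D] q_used=1 → run A
t=6: queue=[B,E,C,D,F] q_used=0 → run B
t=7: queue=[B,E,C,D,F] q_used=1 → run B
t=8: queue=[E,C,D,F,B] q_used=0 → run E
t=9: queue=[E,C,D,F,B] q_used=1 → run E
t=10: queue=[C,D,F,B,E] q_used=0 → run C
t=11: queue=[C,D,F,B,E] q_used=1 → run C
t=12: queue=[D,F,B,E,C] q_used=0 → run D
t=13: queue=[D,F,B,E,C] q_used=1 → run D
t=14: queue=[F,B,E,C,D] q_used=0 → run F
t=15: queue=[F,B,E,C,D] q_used=1 → run F
t=16: queue=[B,E,C,D,F] q_used=0 → run B
t=17: queue=[B,E,C,D,F] q_used=1 → run B
t=18: queue=[E,C,D,F,B] q_used=0 → run E
t=19: queue=[C,D,F,B] q_used=0 → run C
t=20: queue=[C,D,F,B] q_used=1 → run C
t=21: queue=[D,F,B,C] q_used=0 → run D
t=22: queue=[D,F,B,C] q_used=1 → run D
t=23: queue=[F,B,C,D] q_used=0 → run F
t=24: queue=[F,B,C,D] q_used=1 → run F
t=25: queue=[B,C,D] q_used=0 → run B
t=26: queue=[C,D] q_used=0 → run C
t=27: queue=[D] q_used=0 → run D
t=28: (idle)
t=29: (idle)
t=30: (idle)
t=31: (idle)
t=32: (idle)
t=33: (idle)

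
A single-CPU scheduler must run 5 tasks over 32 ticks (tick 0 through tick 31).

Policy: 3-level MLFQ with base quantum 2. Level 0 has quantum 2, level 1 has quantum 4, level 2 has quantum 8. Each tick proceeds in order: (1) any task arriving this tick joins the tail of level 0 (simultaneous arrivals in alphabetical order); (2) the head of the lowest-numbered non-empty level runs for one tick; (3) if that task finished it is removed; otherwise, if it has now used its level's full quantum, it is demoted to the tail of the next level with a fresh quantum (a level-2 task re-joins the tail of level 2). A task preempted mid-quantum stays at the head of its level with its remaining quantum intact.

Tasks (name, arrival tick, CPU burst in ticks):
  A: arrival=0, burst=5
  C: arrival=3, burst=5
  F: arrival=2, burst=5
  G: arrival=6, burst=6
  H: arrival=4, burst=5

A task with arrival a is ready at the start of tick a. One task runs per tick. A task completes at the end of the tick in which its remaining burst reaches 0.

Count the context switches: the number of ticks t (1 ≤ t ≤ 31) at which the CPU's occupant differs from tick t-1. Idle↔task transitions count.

context switches = 10

t=0: L0/L1/L2 = A/-/- → run A
t=1: L0/L1/L2 = A/-/- → run A
t=2: L0/L1/L2 = F/A/- → run F
t=3: L0/L1/L2 = FC/A/- → run F
t=4: L0/L1/L2 = CH/AF/- → run C
t=5: L0/L1/L2 = CH/AF/- → run C
t=6: L0/L1/L2 = HG/AFC/- → run H
t=7: L0/L1/L2 = HG/AFC/- → run H
t=8: L0/L1/L2 = G/AFCH/- → run G
t=9: L0/L1/L2 = G/AFCH/- → run G
t=10: L0/L1/L2 = -/AFCHG/- → run A
t=11: L0/L1/L2 = -/AFCHG/- → run A
t=12: L0/L1/L2 = -/AFCHG/- → run A
t=13: L0/L1/L2 = -/FCHG/- → run F
t=14: L0/L1/L2 = -/FCHG/- → run F
t=15: L0/L1/L2 = -/FCHG/- → run F
t=16: L0/L1/L2 = -/CHG/- → run C
t=17: L0/L1/L2 = -/CHG/- → run C
t=18: L0/L1/L2 = -/CHG/- → run C
t=19: L0/L1/L2 = -/HG/- → run H
t=20: L0/L1/L2 = -/HG/- → run H
t=21: L0/L1/L2 = -/HG/- → run H
t=22: L0/L1/L2 = -/G/- → run G
t=23: L0/L1/L2 = -/G/- → run G
t=24: L0/L1/L2 = -/G/- → run G
t=25: L0/L1/L2 = -/G/- → run G
t=26: (idle)
t=27: (idle)
t=28: (idle)
t=29: (idle)
t=30: (idle)
t=31: (idle)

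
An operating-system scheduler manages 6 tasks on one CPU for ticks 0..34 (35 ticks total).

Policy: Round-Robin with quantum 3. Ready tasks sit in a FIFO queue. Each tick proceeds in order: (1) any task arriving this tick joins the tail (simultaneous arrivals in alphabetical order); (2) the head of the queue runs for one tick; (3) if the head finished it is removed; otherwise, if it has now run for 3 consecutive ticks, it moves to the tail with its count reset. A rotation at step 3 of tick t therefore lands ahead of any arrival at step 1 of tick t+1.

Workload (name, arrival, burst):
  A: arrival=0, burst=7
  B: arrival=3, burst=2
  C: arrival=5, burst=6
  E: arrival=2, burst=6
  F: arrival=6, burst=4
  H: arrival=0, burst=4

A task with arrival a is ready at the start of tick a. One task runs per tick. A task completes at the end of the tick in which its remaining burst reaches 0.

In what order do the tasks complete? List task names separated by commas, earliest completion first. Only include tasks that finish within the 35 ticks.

t=0: queue=[A,H] q_used=0 → run A
t=1: queue=[A,H] q_used=1 → run A
t=2: queue=[A,H,E] q_used=2 → run A
t=3: queue=[H,E,A,B] q_used=0 → run H
t=4: queue=[H,E,A,B] q_used=1 → run H
t=5: queue=[H,E,A,B,C] q_used=2 → run H
t=6: queue=[E,A,B,C,H,F] q_used=0 → run E
t=7: queue=[E,A,B,C,H,F] q_used=1 → run E
t=8: queue=[E,A,B,C,H,F] q_used=2 → run E
t=9: queue=[A,B,C,H,F,E] q_used=0 → run A
t=10: queue=[A,B,C,H,F,E] q_used=1 → run A
t=11: queue=[A,B,C,H,F,E] q_used=2 → run A
t=12: queue=[B,C,H,F,E,A] q_used=0 → run B
t=13: queue=[B,C,H,F,E,A] q_used=1 → run B
t=14: queue=[C,H,F,E,A] q_used=0 → run C
t=15: queue=[C,H,F,E,A] q_used=1 → run C
t=16: queue=[C,H,F,E,A] q_used=2 → run C
t=17: queue=[H,F,E,A,C] q_used=0 → run H
t=18: queue=[F,E,A,C] q_used=0 → run F
t=19: queue=[F,E,A,C] q_used=1 → run F
t=20: queue=[F,E,A,C] q_used=2 → run F
t=21: queue=[E,A,C,F] q_used=0 → run E
t=22: queue=[E,A,C,F] q_used=1 → run E
t=23: queue=[E,A,C,F] q_used=2 → run E
t=24: queue=[A,C,F] q_used=0 → run A
t=25: queue=[C,F] q_used=0 → run C
t=26: queue=[C,F] q_used=1 → run C
t=27: queue=[C,F] q_used=2 → run C
t=28: queue=[F] q_used=0 → run F
t=29: (idle)
t=30: (idle)
t=31: (idle)
t=32: (idle)
t=33: (idle)
t=34: (idle)

completion order = B, H, E, A, C, F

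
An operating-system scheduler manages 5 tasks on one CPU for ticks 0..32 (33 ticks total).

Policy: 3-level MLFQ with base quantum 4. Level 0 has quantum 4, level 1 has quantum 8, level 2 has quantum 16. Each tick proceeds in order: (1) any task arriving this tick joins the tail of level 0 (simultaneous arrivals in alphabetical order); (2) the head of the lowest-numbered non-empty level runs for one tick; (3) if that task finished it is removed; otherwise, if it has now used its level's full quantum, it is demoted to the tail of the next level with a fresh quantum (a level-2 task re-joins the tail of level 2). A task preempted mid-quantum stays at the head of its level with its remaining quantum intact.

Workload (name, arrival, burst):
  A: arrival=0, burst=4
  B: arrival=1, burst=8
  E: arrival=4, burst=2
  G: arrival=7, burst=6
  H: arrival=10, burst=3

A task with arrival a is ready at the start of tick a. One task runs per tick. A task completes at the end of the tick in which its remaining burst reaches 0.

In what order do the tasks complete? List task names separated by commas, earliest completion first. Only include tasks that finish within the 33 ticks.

completion order = A, E, H, B, G

t=0: L0/L1/L2 = A/-/- → run A
t=1: L0/L1/L2 = AB/-/- → run A
t=2: L0/L1/L2 = AB/-/- → run A
t=3: L0/L1/L2 = AB/-/- → run A
t=4: L0/L1/L2 = BE/-/- → run B
t=5: L0/L1/L2 = BE/-/- → run B
t=6: L0/L1/L2 = BE/-/- → run B
t=7: L0/L1/L2 = BEG/-/- → run B
t=8: L0/L1/L2 = EG/B/- → run E
t=9: L0/L1/L2 = EG/B/- → run E
t=10: L0/L1/L2 = GH/B/- → run G
t=11: L0/L1/L2 = GH/B/- → run G
t=12: L0/L1/L2 = GH/B/- → run G
t=13: L0/L1/L2 = GH/B/- → run G
t=14: L0/L1/L2 = H/BG/- → run H
t=15: L0/L1/L2 = H/BG/- → run H
t=16: L0/L1/L2 = H/BG/- → run H
t=17: L0/L1/L2 = -/BG/- → run B
t=18: L0/L1/L2 = -/BG/- → run B
t=19: L0/L1/L2 = -/BG/- → run B
t=20: L0/L1/L2 = -/BG/- → run B
t=21: L0/L1/L2 = -/G/- → run G
t=22: L0/L1/L2 = -/G/- → run G
t=23: (idle)
t=24: (idle)
t=25: (idle)
t=26: (idle)
t=27: (idle)
t=28: (idle)
t=29: (idle)
t=30: (idle)
t=31: (idle)
t=32: (idle)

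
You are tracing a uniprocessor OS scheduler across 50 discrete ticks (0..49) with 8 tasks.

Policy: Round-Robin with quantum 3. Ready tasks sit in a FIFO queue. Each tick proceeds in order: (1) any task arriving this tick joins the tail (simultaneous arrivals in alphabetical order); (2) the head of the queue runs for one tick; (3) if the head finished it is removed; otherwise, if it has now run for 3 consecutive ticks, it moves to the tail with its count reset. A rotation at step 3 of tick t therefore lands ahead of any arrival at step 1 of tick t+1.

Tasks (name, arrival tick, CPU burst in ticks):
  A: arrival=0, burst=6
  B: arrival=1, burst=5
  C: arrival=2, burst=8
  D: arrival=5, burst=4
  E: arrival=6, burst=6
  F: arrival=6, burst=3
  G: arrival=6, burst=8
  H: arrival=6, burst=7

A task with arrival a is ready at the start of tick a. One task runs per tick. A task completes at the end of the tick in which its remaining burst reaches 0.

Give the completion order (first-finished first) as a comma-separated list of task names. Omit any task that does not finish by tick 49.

completion order = A, B, F, D, E, C, G, H

t=0: queue=[A] q_used=0 → run A
t=1: queue=[A,B] q_used=1 → run A
t=2: queue=[A,B,C] q_used=2 → run A
t=3: queue=[B,C,A] q_used=0 → run B
t=4: queue=[B,C,A] q_used=1 → run B
t=5: queue=[B,C,A,D] q_used=2 → run B
t=6: queue=[C,A,D,B,E,F,G,H] q_used=0 → run C
t=7: queue=[C,A,D,B,E,F,G,H] q_used=1 → run C
t=8: queue=[C,A,D,B,E,F,G,H] q_used=2 → run C
t=9: queue=[A,D,B,E,F,G,H,C] q_used=0 → run A
t=10: queue=[A,D,B,E,F,G,H,C] q_used=1 → run A
t=11: queue=[A,D,B,E,F,G,H,C] q_used=2 → run A
t=12: queue=[D,B,E,F,G,H,C] q_used=0 → run D
t=13: queue=[D,B,E,F,G,H,C] q_used=1 → run D
t=14: queue=[D,B,E,F,G,H,C] q_used=2 → run D
t=15: queue=[B,E,F,G,H,C,D] q_used=0 → run B
t=16: queue=[B,E,F,G,H,C,D] q_used=1 → run B
t=17: queue=[E,F,G,H,C,D] q_used=0 → run E
t=18: queue=[E,F,G,H,C,D] q_used=1 → run E
t=19: queue=[E,F,G,H,C,D] q_used=2 → run E
t=20: queue=[F,G,H,C,D,E] q_used=0 → run F
t=21: queue=[F,G,H,C,D,E] q_used=1 → run F
t=22: queue=[F,G,H,C,D,E] q_used=2 → run F
t=23: queue=[G,H,C,D,E] q_used=0 → run G
t=24: queue=[G,H,C,D,E] q_used=1 → run G
t=25: queue=[G,H,C,D,E] q_used=2 → run G
t=26: queue=[H,C,D,E,G] q_used=0 → run H
t=27: queue=[H,C,D,E,G] q_used=1 → run H
t=28: queue=[H,C,D,E,G] q_used=2 → run H
t=29: queue=[C,D,E,G,H] q_used=0 → run C
t=30: queue=[C,D,E,G,H] q_used=1 → run C
t=31: queue=[C,D,E,G,H] q_used=2 → run C
t=32: queue=[D,E,G,H,C] q_used=0 → run D
t=33: queue=[E,G,H,C] q_used=0 → run E
t=34: queue=[E,G,H,C] q_used=1 → run E
t=35: queue=[E,G,H,C] q_used=2 → run E
t=36: queue=[G,H,C] q_used=0 → run G
t=37: queue=[G,H,C] q_used=1 → run G
t=38: queue=[G,H,C] q_used=2 → run G
t=39: queue=[H,C,G] q_used=0 → run H
t=40: queue=[H,C,G] q_used=1 → run H
t=41: queue=[H,C,G] q_used=2 → run H
t=42: queue=[C,G,H] q_used=0 → run C
t=43: queue=[C,G,H] q_used=1 → run C
t=44: queue=[G,H] q_used=0 → run G
t=45: queue=[G,H] q_used=1 → run G
t=46: queue=[H] q_used=0 → run H
t=47: (idle)
t=48: (idle)
t=49: (idle)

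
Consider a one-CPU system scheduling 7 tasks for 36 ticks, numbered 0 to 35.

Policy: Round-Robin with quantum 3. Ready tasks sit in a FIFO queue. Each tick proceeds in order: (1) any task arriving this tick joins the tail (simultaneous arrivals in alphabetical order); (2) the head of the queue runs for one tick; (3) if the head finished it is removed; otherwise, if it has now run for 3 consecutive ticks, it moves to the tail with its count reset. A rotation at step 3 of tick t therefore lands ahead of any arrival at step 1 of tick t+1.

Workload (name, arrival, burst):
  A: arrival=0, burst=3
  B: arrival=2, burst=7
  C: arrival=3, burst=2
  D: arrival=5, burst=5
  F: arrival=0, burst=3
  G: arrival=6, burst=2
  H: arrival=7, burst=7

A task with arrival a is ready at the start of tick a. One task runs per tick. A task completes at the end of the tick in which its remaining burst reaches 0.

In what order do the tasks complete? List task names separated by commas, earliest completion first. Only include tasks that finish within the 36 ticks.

t=0: queue=[A,F] q_used=0 → run A
t=1: queue=[A,F] q_used=1 → run A
t=2: queue=[A,F,B] q_used=2 → run A
t=3: queue=[F,B,C] q_used=0 → run F
t=4: queue=[F,B,C] q_used=1 → run F
t=5: queue=[F,B,C,D] q_used=2 → run F
t=6: queue=[B,C,D,G] q_used=0 → run B
t=7: queue=[B,C,D,G,H] q_used=1 → run B
t=8: queue=[B,C,D,G,H] q_used=2 → run B
t=9: queue=[C,D,G,H,B] q_used=0 → run C
t=10: queue=[C,D,G,H,B] q_used=1 → run C
t=11: queue=[D,G,H,B] q_used=0 → run D
t=12: queue=[D,G,H,B] q_used=1 → run D
t=13: queue=[D,G,H,B] q_used=2 → run D
t=14: queue=[G,H,B,D] q_used=0 → run G
t=15: queue=[G,H,B,D] q_used=1 → run G
t=16: queue=[H,B,D] q_used=0 → run H
t=17: queue=[H,B,D] q_used=1 → run H
t=18: queue=[H,B,D] q_used=2 → run H
t=19: queue=[B,D,H] q_used=0 → run B
t=20: queue=[B,D,H] q_used=1 → run B
t=21: queue=[B,D,H] q_used=2 → run B
t=22: queue=[D,H,B] q_used=0 → run D
t=23: queue=[D,H,B] q_used=1 → run D
t=24: queue=[H,B] q_used=0 → run H
t=25: queue=[H,B] q_used=1 → run H
t=26: queue=[H,B] q_used=2 → run H
t=27: queue=[B,H] q_used=0 → run B
t=28: queue=[H] q_used=0 → run H
t=29: (idle)
t=30: (idle)
t=31: (idle)
t=32: (idle)
t=33: (idle)
t=34: (idle)
t=35: (idle)

completion order = A, F, C, G, D, B, H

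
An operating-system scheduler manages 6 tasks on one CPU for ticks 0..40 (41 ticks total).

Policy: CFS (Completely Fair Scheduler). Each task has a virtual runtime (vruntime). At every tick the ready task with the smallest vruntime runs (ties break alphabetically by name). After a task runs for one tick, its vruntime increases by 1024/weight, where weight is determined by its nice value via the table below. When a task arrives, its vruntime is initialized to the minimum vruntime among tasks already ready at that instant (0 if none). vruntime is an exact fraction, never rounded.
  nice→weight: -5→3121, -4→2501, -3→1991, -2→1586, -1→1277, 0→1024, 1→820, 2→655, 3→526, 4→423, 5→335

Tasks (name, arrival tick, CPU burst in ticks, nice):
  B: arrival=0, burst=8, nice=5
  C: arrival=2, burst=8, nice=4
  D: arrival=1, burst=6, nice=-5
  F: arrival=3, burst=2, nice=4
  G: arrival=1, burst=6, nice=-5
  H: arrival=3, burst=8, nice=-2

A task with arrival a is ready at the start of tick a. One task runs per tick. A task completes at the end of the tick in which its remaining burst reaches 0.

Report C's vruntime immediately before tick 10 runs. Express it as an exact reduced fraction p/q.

vruntime(C, start of tick 10) = 776192/141705

t=0: vr[B=0] → run B
t=1: vr[B=1024/335 D=1024/335 G=1024/335] → run B
t=2: vr[B=2048/335 C=1024/335 D=1024/335 G=1024/335] → run C
t=3: vr[B=2048/335 C=776192/141705 D=1024/335 F=1024/335 G=1024/335 H=1024/335] → run D
t=4: vr[B=2048/335 C=776192/141705 D=3538944/1045535 F=1024/335 G=1024/335 H=1024/335] → run F
t=5: vr[B=2048/335 C=776192/141705 D=3538944/1045535 F=776192/141705 G=1024/335 H=1024/335] → run G
t=6: vr[B=2048/335 C=776192/141705 D=3538944/1045535 F=776192/141705 G=3538944/1045535 H=1024/335] → run H
t=7: vr[B=2048/335 C=776192/141705 D=3538944/1045535 F=776192/141705 G=3538944/1045535 H=983552/265655] → run D
t=8: vr[B=2048/335 C=776192/141705 D=3881984/1045535 F=776192/141705 G=3538944/1045535 H=983552/265655] → run G
t=9: vr[B=2048/335 C=776192/141705 D=3881984/1045535 F=776192/141705 G=3881984/1045535 H=983552/265655] → run H
t=10: vr[B=2048/335 C=776192/141705 D=3881984/1045535 F=776192/141705 G=3881984/1045535 H=1155072/265655] → run D
t=11: vr[B=2048/335 C=776192/141705 D=4225024/1045535 F=776192/141705 G=3881984/1045535 H=1155072/265655] → run G
t=12: vr[B=2048/335 C=776192/141705 D=4225024/1045535 F=776192/141705 G=4225024/1045535 H=1155072/265655] → run D
t=13: vr[B=2048/335 C=776192/141705 D=4568064/1045535 F=776192/141705 G=4225024/1045535 H=1155072/265655] → run G
t=14: vr[B=2048/335 C=776192/141705 D=4568064/1045535 F=776192/141705 G=4568064/1045535 H=1155072/265655] → run H
t=15: vr[B=2048/335 C=776192/141705 D=4568064/1045535 F=776192/141705 G=4568064/1045535 H=1326592/265655] → run D
t=16: vr[B=2048/335 C=776192/141705 D=4911104/1045535 F=776192/141705 G=4568064/1045535 H=1326592/265655] → run G
t=17: vr[B=2048/335 C=776192/141705 D=4911104/1045535 F=776192/141705 G=4911104/1045535 H=1326592/265655] → run D
t=18: vr[B=2048/335 C=776192/141705 F=776192/141705 G=4911104/1045535 H=1326592/265655] → run G
t=19: vr[B=2048/335 C=776192/141705 F=776192/141705 H=1326592/265655] → run H
t=20: vr[B=2048/335 C=776192/141705 F=776192/141705 H=1498112/265655] → run C
t=21: vr[B=2048/335 C=1119232/141705 F=776192/141705 H=1498112/265655] → run F
t=22: vr[B=2048/335 C=1119232/141705 H=1498112/265655] → run H
t=23: vr[B=2048/335 C=1119232/141705 H=1669632/265655] → run B
t=24: vr[B=3072/335 C=1119232/141705 H=1669632/265655] → run H
t=25: vr[B=3072/335 C=1119232/141705 H=1841152/265655] → run H
t=26: vr[B=3072/335 C=1119232/141705 H=2012672/265655] → run H
t=27: vr[B=3072/335 C=1119232/141705] → run C
t=28: vr[B=3072/335 C=487424/47235] → run B
t=29: vr[B=4096/335 C=487424/47235] → run C
t=30: vr[B=4096/335 C=1805312/141705] → run B
t=31: vr[B=1024/67 C=1805312/141705] → run C
t=32: vr[B=1024/67 C=2148352/141705] → run C
t=33: vr[B=1024/67 C=830464/47235] → run B
t=34: vr[B=6144/335 C=830464/47235] → run C
t=35: vr[B=6144/335 C=2834432/141705] → run B
t=36: vr[B=7168/335 C=2834432/141705] → run C
t=37: vr[B=7168/335] → run B
t=38: (idle)
t=39: (idle)
t=40: (idle)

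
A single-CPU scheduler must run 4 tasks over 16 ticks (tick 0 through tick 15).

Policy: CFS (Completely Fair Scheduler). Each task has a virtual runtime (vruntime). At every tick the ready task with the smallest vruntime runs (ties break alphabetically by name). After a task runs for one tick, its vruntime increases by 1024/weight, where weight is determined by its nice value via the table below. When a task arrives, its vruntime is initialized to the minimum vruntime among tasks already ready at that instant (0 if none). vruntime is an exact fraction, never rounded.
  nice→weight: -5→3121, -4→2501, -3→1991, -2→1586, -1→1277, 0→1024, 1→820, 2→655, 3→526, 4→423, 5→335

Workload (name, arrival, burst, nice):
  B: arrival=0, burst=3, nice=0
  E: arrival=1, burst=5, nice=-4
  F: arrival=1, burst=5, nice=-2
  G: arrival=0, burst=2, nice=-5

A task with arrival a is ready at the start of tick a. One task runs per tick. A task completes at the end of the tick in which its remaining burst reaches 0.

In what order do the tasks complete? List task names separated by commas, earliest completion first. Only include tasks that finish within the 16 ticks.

t=0: vr[B=0 G=0] → run B
t=1: vr[B=1 E=0 F=0 G=0] → run E
t=2: vr[B=1 E=1024/2501 F=0 G=0] → run F
t=3: vr[B=1 E=1024/2501 F=512/793 G=0] → run G
t=4: vr[B=1 E=1024/2501 F=512/793 G=1024/3121] → run G
t=5: vr[B=1 E=1024/2501 F=512/793] → run E
t=6: vr[B=1 E=2048/2501 F=512/793] → run F
t=7: vr[B=1 E=2048/2501 F=1024/793] → run E
t=8: vr[B=1 E=3072/2501 F=1024/793] → run B
t=9: vr[B=2 E=3072/2501 F=1024/793] → run E
t=10: vr[B=2 E=4096/2501 F=1024/793] → run F
t=11: vr[B=2 E=4096/2501 F=1536/793] → run E
t=12: vr[B=2 F=1536/793] → run F
t=13: vr[B=2 F=2048/793] → run B
t=14: vr[F=2048/793] → run F
t=15: (idle)

completion order = G, E, B, F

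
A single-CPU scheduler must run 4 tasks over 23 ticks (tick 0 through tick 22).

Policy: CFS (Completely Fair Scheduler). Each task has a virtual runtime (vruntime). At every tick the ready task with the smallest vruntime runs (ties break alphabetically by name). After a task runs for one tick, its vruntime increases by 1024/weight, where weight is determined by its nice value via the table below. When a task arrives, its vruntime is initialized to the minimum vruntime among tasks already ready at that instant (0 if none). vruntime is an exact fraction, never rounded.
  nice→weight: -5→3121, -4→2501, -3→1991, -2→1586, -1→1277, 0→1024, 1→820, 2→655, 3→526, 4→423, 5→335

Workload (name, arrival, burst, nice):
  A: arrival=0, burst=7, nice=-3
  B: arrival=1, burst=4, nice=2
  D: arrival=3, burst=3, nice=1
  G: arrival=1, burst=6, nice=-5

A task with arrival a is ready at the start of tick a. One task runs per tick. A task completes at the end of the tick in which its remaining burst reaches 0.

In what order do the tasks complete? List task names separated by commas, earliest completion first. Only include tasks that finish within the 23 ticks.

completion order = G, D, A, B

t=0: vr[A=0] → run A
t=1: vr[A=1024/1991 B=1024/1991 G=1024/1991] → run A
t=2: vr[A=2048/1991 B=1024/1991 G=1024/1991] → run B
t=3: vr[A=2048/1991 B=2709504/1304105 D=1024/1991 G=1024/1991] → run D
t=4: vr[A=2048/1991 B=2709504/1304105 D=719616/408155 G=1024/1991] → run G
t=5: vr[A=2048/1991 B=2709504/1304105 D=719616/408155 G=5234688/6213911] → run G
t=6: vr[A=2048/1991 B=2709504/1304105 D=719616/408155 G=7273472/6213911] → run A
t=7: vr[A=3072/1991 B=2709504/1304105 D=719616/408155 G=7273472/6213911] → run G
t=8: vr[A=3072/1991 B=2709504/1304105 D=719616/408155 G=9312256/6213911] → run G
t=9: vr[A=3072/1991 B=2709504/1304105 D=719616/408155 G=11351040/6213911] → run A
t=10: vr[A=4096/1991 B=2709504/1304105 D=719616/408155 G=11351040/6213911] → run D
t=11: vr[A=4096/1991 B=2709504/1304105 D=1229312/408155 G=11351040/6213911] → run G
t=12: vr[A=4096/1991 B=2709504/1304105 D=1229312/408155 G=13389824/6213911] → run A
t=13: vr[A=5120/1991 B=2709504/1304105 D=1229312/408155 G=13389824/6213911] → run B
t=14: vr[A=5120/1991 B=4748288/1304105 D=1229312/408155 G=13389824/6213911] → run G
t=15: vr[A=5120/1991 B=4748288/1304105 D=1229312/408155] → run A
t=16: vr[A=6144/1991 B=4748288/1304105 D=1229312/408155] → run D
t=17: vr[A=6144/1991 B=4748288/1304105] → run A
t=18: vr[B=4748288/1304105] → run B
t=19: vr[B=6787072/1304105] → run B
t=20: (idle)
t=21: (idle)
t=22: (idle)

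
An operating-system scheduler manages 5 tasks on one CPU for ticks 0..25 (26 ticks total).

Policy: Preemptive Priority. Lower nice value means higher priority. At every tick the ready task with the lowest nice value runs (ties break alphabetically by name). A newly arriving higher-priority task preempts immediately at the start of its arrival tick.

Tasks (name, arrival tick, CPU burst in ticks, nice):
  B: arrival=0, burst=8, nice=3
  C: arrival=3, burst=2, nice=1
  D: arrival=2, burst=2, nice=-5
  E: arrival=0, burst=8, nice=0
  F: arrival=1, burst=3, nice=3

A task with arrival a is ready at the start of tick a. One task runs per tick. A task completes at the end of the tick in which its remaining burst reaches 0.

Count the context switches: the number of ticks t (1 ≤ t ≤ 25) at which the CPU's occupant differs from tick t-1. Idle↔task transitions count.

context switches = 6

t=0: ready={B,E} → run E
t=1: ready={B,E,F} → run E
t=2: ready={B,D,E,F} → run D
t=3: ready={B,C,D,E,F} → run D
t=4: ready={B,C,E,F} → run E
t=5: ready={B,C,E,F} → run E
t=6: ready={B,C,E,F} → run E
t=7: ready={B,C,E,F} → run E
t=8: ready={B,C,E,F} → run E
t=9: ready={B,C,E,F} → run E
t=10: ready={B,C,F} → run C
t=11: ready={B,C,F} → run C
t=12: ready={B,F} → run B
t=13: ready={B,F} → run B
t=14: ready={B,F} → run B
t=15: ready={B,F} → run B
t=16: ready={B,F} → run B
t=17: ready={B,F} → run B
t=18: ready={B,F} → run B
t=19: ready={B,F} → run B
t=20: ready={F} → run F
t=21: ready={F} → run F
t=22: ready={F} → run F
t=23: (idle)
t=24: (idle)
t=25: (idle)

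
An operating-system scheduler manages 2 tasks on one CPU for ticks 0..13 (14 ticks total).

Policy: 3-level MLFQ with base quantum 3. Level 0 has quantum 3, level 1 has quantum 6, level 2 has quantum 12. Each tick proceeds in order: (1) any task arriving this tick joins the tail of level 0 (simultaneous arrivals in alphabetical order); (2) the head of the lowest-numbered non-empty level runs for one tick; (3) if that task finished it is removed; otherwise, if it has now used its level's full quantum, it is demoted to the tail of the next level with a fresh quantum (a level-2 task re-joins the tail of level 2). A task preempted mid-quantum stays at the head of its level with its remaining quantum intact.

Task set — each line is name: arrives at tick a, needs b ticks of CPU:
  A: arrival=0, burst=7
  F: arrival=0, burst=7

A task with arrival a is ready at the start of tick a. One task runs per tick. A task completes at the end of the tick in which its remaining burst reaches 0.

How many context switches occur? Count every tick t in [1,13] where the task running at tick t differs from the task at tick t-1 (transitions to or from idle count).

t=0: L0/L1/L2 = AF/-/- → run A
t=1: L0/L1/L2 = AF/-/- → run A
t=2: L0/L1/L2 = AF/-/- → run A
t=3: L0/L1/L2 = F/A/- → run F
t=4: L0/L1/L2 = F/A/- → run F
t=5: L0/L1/L2 = F/A/- → run F
t=6: L0/L1/L2 = -/AF/- → run A
t=7: L0/L1/L2 = -/AF/- → run A
t=8: L0/L1/L2 = -/AF/- → run A
t=9: L0/L1/L2 = -/AF/- → run A
t=10: L0/L1/L2 = -/F/- → run F
t=11: L0/L1/L2 = -/F/- → run F
t=12: L0/L1/L2 = -/F/- → run F
t=13: L0/L1/L2 = -/F/- → run F

context switches = 3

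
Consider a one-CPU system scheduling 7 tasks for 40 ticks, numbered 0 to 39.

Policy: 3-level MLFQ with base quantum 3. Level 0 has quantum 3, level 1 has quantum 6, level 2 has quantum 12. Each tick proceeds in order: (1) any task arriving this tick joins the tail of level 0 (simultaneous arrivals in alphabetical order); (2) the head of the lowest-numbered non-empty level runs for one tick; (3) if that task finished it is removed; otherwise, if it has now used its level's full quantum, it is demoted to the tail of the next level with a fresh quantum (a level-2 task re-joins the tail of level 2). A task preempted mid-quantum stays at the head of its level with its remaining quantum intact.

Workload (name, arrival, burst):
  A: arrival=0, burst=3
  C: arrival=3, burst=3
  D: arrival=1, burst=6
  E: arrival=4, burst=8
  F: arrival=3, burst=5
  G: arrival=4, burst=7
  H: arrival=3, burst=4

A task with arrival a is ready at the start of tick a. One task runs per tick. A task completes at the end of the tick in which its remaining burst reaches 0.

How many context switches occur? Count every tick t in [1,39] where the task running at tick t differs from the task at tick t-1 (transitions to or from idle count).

context switches = 12

t=0: L0/L1/L2 = A/-/- → run A
t=1: L0/L1/L2 = AD/-/- → run A
t=2: L0/L1/L2 = AD/-/- → run A
t=3: L0/L1/L2 = DCFH/-/- → run D
t=4: L0/L1/L2 = DCFHEG/-/- → run D
t=5: L0/L1/L2 = DCFHEG/-/- → run D
t=6: L0/L1/L2 = CFHEG/D/- → run C
t=7: L0/L1/L2 = CFHEG/D/- → run C
t=8: L0/L1/L2 = CFHEG/D/- → run C
t=9: L0/L1/L2 = FHEG/D/- → run F
t=10: L0/L1/L2 = FHEG/D/- → run F
t=11: L0/L1/L2 = FHEG/D/- → run F
t=12: L0/L1/L2 = HEG/DF/- → run H
t=13: L0/L1/L2 = HEG/DF/- → run H
t=14: L0/L1/L2 = HEG/DF/- → run H
t=15: L0/L1/L2 = EG/DFH/- → run E
t=16: L0/L1/L2 = EG/DFH/- → run E
t=17: L0/L1/L2 = EG/DFH/- → run E
t=18: L0/L1/L2 = G/DFHE/- → run G
t=19: L0/L1/L2 = G/DFHE/- → run G
t=20: L0/L1/L2 = G/DFHE/- → run G
t=21: L0/L1/L2 = -/DFHEG/- → run D
t=22: L0/L1/L2 = -/DFHEG/- → run D
t=23: L0/L1/L2 = -/DFHEG/- → run D
t=24: L0/L1/L2 = -/FHEG/- → run F
t=25: L0/L1/L2 = -/FHEG/- → run F
t=26: L0/L1/L2 = -/HEG/- → run H
t=27: L0/L1/L2 = -/EG/- → run E
t=28: L0/L1/L2 = -/EG/- → run E
t=29: L0/L1/L2 = -/EG/- → run E
t=30: L0/L1/L2 = -/EG/- → run E
t=31: L0/L1/L2 = -/EG/- → run E
t=32: L0/L1/L2 = -/G/- → run G
t=33: L0/L1/L2 = -/G/- → run G
t=34: L0/L1/L2 = -/G/- → run G
t=35: L0/L1/L2 = -/G/- → run G
t=36: (idle)
t=37: (idle)
t=38: (idle)
t=39: (idle)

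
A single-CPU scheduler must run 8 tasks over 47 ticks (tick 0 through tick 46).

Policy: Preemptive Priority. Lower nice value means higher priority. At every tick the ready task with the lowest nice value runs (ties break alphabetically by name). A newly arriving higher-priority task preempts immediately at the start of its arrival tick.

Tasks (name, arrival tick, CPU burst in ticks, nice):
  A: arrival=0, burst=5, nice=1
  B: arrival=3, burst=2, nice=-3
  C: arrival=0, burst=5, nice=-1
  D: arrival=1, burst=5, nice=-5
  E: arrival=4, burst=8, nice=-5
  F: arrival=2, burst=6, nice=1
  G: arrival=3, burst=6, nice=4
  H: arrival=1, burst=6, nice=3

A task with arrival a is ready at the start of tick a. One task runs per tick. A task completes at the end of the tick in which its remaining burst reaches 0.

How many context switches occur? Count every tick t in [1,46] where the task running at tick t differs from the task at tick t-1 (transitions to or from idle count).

context switches = 9

t=0: ready={A,C} → run C
t=1: ready={A,C,D,H} → run D
t=2: ready={A,C,D,F,H} → run D
t=3: ready={A,B,C,D,F,G,H} → run D
t=4: ready={A,B,C,D,E,F,G,H} → run D
t=5: ready={A,B,C,D,E,F,G,H} → run D
t=6: ready={A,B,C,E,F,G,H} → run E
t=7: ready={A,B,C,E,F,G,H} → run E
t=8: ready={A,B,C,E,F,G,H} → run E
t=9: ready={A,B,C,E,F,G,H} → run E
t=10: ready={A,B,C,E,F,G,H} → run E
t=11: ready={A,B,C,E,F,G,H} → run E
t=12: ready={A,B,C,E,F,G,H} → run E
t=13: ready={A,B,C,E,F,G,H} → run E
t=14: ready={A,B,C,F,G,H} → run B
t=15: ready={A,B,C,F,G,H} → run B
t=16: ready={A,C,F,G,H} → run C
t=17: ready={A,C,F,G,H} → run C
t=18: ready={A,C,F,G,H} → run C
t=19: ready={A,C,F,G,H} → run C
t=20: ready={A,F,G,H} → run A
t=21: ready={A,F,G,H} → run A
t=22: ready={A,F,G,H} → run A
t=23: ready={A,F,G,H} → run A
t=24: ready={A,F,G,H} → run A
t=25: ready={F,G,H} → run F
t=26: ready={F,G,H} → run F
t=27: ready={F,G,H} → run F
t=28: ready={F,G,H} → run F
t=29: ready={F,G,H} → run F
t=30: ready={F,G,H} → run F
t=31: ready={G,H} → run H
t=32: ready={G,H} → run H
t=33: ready={G,H} → run H
t=34: ready={G,H} → run H
t=35: ready={G,H} → run H
t=36: ready={G,H} → run H
t=37: ready={G} → run G
t=38: ready={G} → run G
t=39: ready={G} → run G
t=40: ready={G} → run G
t=41: ready={G} → run G
t=42: ready={G} → run G
t=43: (idle)
t=44: (idle)
t=45: (idle)
t=46: (idle)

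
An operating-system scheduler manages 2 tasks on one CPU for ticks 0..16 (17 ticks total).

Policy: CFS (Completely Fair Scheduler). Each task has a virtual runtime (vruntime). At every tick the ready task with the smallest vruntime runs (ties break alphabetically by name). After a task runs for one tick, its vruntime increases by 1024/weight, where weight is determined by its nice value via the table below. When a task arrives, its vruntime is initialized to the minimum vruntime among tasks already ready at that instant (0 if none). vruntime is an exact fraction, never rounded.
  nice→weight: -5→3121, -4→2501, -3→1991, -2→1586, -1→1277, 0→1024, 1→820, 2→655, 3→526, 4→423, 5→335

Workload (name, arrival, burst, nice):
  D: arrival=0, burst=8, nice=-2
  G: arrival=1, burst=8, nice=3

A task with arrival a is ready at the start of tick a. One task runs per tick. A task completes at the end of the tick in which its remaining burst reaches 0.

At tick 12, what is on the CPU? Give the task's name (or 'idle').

running at tick 12 = G

t=0: vr[D=0] → run D
t=1: vr[D=512/793 G=512/793] → run D
t=2: vr[D=1024/793 G=512/793] → run G
t=3: vr[D=1024/793 G=540672/208559] → run D
t=4: vr[D=1536/793 G=540672/208559] → run D
t=5: vr[D=2048/793 G=540672/208559] → run D
t=6: vr[D=2560/793 G=540672/208559] → run G
t=7: vr[D=2560/793 G=946688/208559] → run D
t=8: vr[D=3072/793 G=946688/208559] → run D
t=9: vr[D=3584/793 G=946688/208559] → run D
t=10: vr[G=946688/208559] → run G
t=11: vr[G=1352704/208559] → run G
t=12: vr[G=1758720/208559] → run G
t=13: vr[G=2164736/208559] → run G
t=14: vr[G=2570752/208559] → run G
t=15: vr[G=2976768/208559] → run G
t=16: (idle)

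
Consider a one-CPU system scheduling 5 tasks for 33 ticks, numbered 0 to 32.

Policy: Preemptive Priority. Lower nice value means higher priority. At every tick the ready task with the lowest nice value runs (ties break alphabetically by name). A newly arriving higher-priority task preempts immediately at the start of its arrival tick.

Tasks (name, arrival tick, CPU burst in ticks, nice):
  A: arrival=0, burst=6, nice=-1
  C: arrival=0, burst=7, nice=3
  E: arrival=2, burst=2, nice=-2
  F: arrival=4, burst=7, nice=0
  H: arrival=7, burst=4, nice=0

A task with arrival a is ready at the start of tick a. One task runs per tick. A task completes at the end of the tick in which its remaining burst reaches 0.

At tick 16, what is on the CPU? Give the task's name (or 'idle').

running at tick 16 = H

t=0: ready={A,C} → run A
t=1: ready={A,C} → run A
t=2: ready={A,C,E} → run E
t=3: ready={A,C,E} → run E
t=4: ready={A,C,F} → run A
t=5: ready={A,C,F} → run A
t=6: ready={A,C,F} → run A
t=7: ready={A,C,F,H} → run A
t=8: ready={C,F,H} → run F
t=9: ready={C,F,H} → run F
t=10: ready={C,F,H} → run F
t=11: ready={C,F,H} → run F
t=12: ready={C,F,H} → run F
t=13: ready={C,F,H} → run F
t=14: ready={C,F,H} → run F
t=15: ready={C,H} → run H
t=16: ready={C,H} → run H
t=17: ready={C,H} → run H
t=18: ready={C,H} → run H
t=19: ready={C} → run C
t=20: ready={C} → run C
t=21: ready={C} → run C
t=22: ready={C} → run C
t=23: ready={C} → run C
t=24: ready={C} → run C
t=25: ready={C} → run C
t=26: (idle)
t=27: (idle)
t=28: (idle)
t=29: (idle)
t=30: (idle)
t=31: (idle)
t=32: (idle)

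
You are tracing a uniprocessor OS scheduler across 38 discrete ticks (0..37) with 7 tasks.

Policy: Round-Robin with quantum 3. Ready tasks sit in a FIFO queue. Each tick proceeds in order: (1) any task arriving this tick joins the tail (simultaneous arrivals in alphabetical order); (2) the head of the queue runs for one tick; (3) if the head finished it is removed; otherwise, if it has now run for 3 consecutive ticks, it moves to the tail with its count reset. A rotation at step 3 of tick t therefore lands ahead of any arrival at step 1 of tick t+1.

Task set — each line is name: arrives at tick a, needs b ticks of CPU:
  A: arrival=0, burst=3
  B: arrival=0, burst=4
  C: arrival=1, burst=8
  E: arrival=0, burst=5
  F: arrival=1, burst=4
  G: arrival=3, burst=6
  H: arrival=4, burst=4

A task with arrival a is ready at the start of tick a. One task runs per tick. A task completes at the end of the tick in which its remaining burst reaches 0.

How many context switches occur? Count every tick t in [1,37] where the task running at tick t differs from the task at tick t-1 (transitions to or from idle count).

context switches = 14

t=0: queue=[A,B,E] q_used=0 → run A
t=1: queue=[A,B,E,C,F] q_used=1 → run A
t=2: queue=[A,B,E,C,F] q_used=2 → run A
t=3: queue=[B,E,C,F,G] q_used=0 → run B
t=4: queue=[B,E,C,F,G,H] q_used=1 → run B
t=5: queue=[B,E,C,F,G,H] q_used=2 → run B
t=6: queue=[E,C,F,G,H,B] q_used=0 → run E
t=7: queue=[E,C,F,G,H,B] q_used=1 → run E
t=8: queue=[E,C,F,G,H,B] q_used=2 → run E
t=9: queue=[C,F,G,H,B,E] q_used=0 → run C
t=10: queue=[C,F,G,H,B,E] q_used=1 → run C
t=11: queue=[C,F,G,H,B,E] q_used=2 → run C
t=12: queue=[F,G,H,B,E,C] q_used=0 → run F
t=13: queue=[F,G,H,B,E,C] q_used=1 → run F
t=14: queue=[F,G,H,B,E,C] q_used=2 → run F
t=15: queue=[G,H,B,E,C,F] q_used=0 → run G
t=16: queue=[G,H,B,E,C,F] q_used=1 → run G
t=17: queue=[G,H,B,E,C,F] q_used=2 → run G
t=18: queue=[H,B,E,C,F,G] q_used=0 → run H
t=19: queue=[H,B,E,C,F,G] q_used=1 → run H
t=20: queue=[H,B,E,C,F,G] q_used=2 → run H
t=21: queue=[B,E,C,F,G,H] q_used=0 → run B
t=22: queue=[E,C,F,G,H] q_used=0 → run E
t=23: queue=[E,C,F,G,H] q_used=1 → run E
t=24: queue=[C,F,G,H] q_used=0 → run C
t=25: queue=[C,F,G,H] q_used=1 → run C
t=26: queue=[C,F,G,H] q_used=2 → run C
t=27: queue=[F,G,H,C] q_used=0 → run F
t=28: queue=[G,H,C] q_used=0 → run G
t=29: queue=[G,H,C] q_used=1 → run G
t=30: queue=[G,H,C] q_used=2 → run G
t=31: queue=[H,C] q_used=0 → run H
t=32: queue=[C] q_used=0 → run C
t=33: queue=[C] q_used=1 → run C
t=34: (idle)
t=35: (idle)
t=36: (idle)
t=37: (idle)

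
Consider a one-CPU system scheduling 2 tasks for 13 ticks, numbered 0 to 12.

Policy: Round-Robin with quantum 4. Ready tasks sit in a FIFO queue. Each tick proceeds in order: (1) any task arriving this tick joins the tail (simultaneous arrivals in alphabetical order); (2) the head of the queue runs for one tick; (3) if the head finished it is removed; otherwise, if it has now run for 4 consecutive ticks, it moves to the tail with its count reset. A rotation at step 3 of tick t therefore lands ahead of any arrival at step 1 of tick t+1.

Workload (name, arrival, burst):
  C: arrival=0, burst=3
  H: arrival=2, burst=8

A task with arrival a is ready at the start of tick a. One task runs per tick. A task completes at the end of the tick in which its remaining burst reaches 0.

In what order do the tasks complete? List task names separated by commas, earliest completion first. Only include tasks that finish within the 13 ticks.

t=0: queue=[C] q_used=0 → run C
t=1: queue=[C] q_used=1 → run C
t=2: queue=[C,H] q_used=2 → run C
t=3: queue=[H] q_used=0 → run H
t=4: queue=[H] q_used=1 → run H
t=5: queue=[H] q_used=2 → run H
t=6: queue=[H] q_used=3 → run H
t=7: queue=[H] q_used=0 → run H
t=8: queue=[H] q_used=1 → run H
t=9: queue=[H] q_used=2 → run H
t=10: queue=[H] q_used=3 → run H
t=11: (idle)
t=12: (idle)

completion order = C, H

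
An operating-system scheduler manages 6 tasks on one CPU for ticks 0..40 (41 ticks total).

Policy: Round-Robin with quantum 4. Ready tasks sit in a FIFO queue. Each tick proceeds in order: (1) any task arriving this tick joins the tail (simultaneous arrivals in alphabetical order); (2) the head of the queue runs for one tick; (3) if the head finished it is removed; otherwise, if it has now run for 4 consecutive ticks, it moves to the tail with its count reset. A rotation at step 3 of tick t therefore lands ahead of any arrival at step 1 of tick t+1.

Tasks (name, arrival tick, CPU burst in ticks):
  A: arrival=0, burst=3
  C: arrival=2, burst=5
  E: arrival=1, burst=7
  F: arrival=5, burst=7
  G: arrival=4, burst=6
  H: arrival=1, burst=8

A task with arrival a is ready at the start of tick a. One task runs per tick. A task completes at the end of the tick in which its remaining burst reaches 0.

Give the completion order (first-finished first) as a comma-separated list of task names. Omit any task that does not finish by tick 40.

completion order = A, E, H, C, G, F

t=0: queue=[A] q_used=0 → run A
t=1: queue=[A,E,H] q_used=1 → run A
t=2: queue=[A,E,H,C] q_used=2 → run A
t=3: queue=[E,H,C] q_used=0 → run E
t=4: queue=[E,H,C,G] q_used=1 → run E
t=5: queue=[E,H,C,G,F] q_used=2 → run E
t=6: queue=[E,H,C,G,F] q_used=3 → run E
t=7: queue=[H,C,G,F,E] q_used=0 → run H
t=8: queue=[H,C,G,F,E] q_used=1 → run H
t=9: queue=[H,C,G,F,E] q_used=2 → run H
t=10: queue=[H,C,G,F,E] q_used=3 → run H
t=11: queue=[C,G,F,E,H] q_used=0 → run C
t=12: queue=[C,G,F,E,H] q_used=1 → run C
t=13: queue=[C,G,F,E,H] q_used=2 → run C
t=14: queue=[C,G,F,E,H] q_used=3 → run C
t=15: queue=[G,F,E,H,C] q_used=0 → run G
t=16: queue=[G,F,E,H,C] q_used=1 → run G
t=17: queue=[G,F,E,H,C] q_used=2 → run G
t=18: queue=[G,F,E,H,C] q_used=3 → run G
t=19: queue=[F,E,H,C,G] q_used=0 → run F
t=20: queue=[F,E,H,C,G] q_used=1 → run F
t=21: queue=[F,E,H,C,G] q_used=2 → run F
t=22: queue=[F,E,H,C,G] q_used=3 → run F
t=23: queue=[E,H,C,G,F] q_used=0 → run E
t=24: queue=[E,H,C,G,F] q_used=1 → run E
t=25: queue=[E,H,C,G,F] q_used=2 → run E
t=26: queue=[H,C,G,F] q_used=0 → run H
t=27: queue=[H,C,G,F] q_used=1 → run H
t=28: queue=[H,C,G,F] q_used=2 → run H
t=29: queue=[H,C,G,F] q_used=3 → run H
t=30: queue=[C,G,F] q_used=0 → run C
t=31: queue=[G,F] q_used=0 → run G
t=32: queue=[G,F] q_used=1 → run G
t=33: queue=[F] q_used=0 → run F
t=34: queue=[F] q_used=1 → run F
t=35: queue=[F] q_used=2 → run F
t=36: (idle)
t=37: (idle)
t=38: (idle)
t=39: (idle)
t=40: (idle)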